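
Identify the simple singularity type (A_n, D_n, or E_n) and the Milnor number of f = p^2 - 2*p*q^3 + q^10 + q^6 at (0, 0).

Type A9, Milnor number mu = 9.

The Hessian of f at 0 has rank 1. Corank 1: A-series; mu = 9 gives A_9.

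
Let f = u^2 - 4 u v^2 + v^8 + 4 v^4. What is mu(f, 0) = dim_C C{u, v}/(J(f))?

7

The Hessian of f at 0 has rank 1. Corank 1: A-series; mu = 7 gives A_7.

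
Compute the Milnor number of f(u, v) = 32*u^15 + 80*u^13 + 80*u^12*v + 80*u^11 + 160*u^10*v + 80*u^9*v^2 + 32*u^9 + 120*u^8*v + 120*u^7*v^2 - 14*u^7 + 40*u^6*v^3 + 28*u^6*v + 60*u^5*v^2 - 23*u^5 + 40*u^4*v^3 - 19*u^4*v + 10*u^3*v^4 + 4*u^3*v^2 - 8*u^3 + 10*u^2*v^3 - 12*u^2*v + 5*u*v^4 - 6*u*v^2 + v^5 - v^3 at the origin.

8

The Hessian of f at 0 is [[0, 0], [0, 0]] with rank 0, so corank 2. A Groebner basis of the Jacobian ideal J(f) in C{u,v} is {-20*u^2 + u*v^3 - 20*u*v - 5*v^2, 32*u^2 + 32*u*v + v^4 + 8*v^2, u^3 - 3*u*v^2/4 - v^3/4, u^2*v + u*v^2 + v^3/4}; counting standard monomials gives mu = 8. Corank 2; j^3 = -(2*u + v)^3 is a perfect cube, so E-series; the 5-jet and mu = 8 give E_8.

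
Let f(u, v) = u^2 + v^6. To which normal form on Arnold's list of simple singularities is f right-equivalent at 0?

A_{5}

The Hessian of f at 0 is [[2, 0], [0, 0]] with rank 1, so corank 1. A Groebner basis of the Jacobian ideal J(f) in C{u,v} is {v^5, u}; counting standard monomials gives mu = 5. Corank 1: A-series; mu = 5 gives A_5.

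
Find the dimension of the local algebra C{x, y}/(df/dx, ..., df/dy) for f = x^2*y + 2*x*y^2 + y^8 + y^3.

9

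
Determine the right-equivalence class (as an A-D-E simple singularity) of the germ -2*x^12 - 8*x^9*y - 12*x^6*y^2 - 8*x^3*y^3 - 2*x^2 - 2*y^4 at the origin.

A3

The Hessian of f at 0 has rank 1. Corank 1: A-series; mu = 3 gives A_3.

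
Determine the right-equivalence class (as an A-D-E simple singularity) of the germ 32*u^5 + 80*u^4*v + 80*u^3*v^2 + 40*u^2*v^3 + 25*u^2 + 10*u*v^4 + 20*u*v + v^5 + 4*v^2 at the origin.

The Hessian of f at 0 has rank 1. Corank 1: A-series; mu = 4 gives A_4.

A_{4}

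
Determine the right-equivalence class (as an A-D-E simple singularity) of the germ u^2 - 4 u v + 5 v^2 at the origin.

A_1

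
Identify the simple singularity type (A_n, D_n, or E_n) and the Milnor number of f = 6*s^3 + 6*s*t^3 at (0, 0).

Type E_7, Milnor number mu = 7.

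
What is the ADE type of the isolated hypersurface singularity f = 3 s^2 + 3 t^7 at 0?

A_6

The Hessian of f at 0 has rank 1. Corank 1: A-series; mu = 6 gives A_6.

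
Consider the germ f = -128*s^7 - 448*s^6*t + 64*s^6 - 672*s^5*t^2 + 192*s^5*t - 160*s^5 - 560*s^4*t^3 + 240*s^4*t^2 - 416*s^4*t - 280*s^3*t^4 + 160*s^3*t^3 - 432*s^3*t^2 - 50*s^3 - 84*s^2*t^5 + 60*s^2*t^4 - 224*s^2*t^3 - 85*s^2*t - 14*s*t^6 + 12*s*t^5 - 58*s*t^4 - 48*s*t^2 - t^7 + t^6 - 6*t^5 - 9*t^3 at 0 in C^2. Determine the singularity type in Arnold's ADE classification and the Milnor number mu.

Type D_{7}, Milnor number mu = 7.

The Hessian of f at 0 has rank 0. Corank 2; j^3 = -(2*s + t)*(5*s + 3*t)^2 has shape L^2 M (L != M), so D-series; mu = 7 gives D_7.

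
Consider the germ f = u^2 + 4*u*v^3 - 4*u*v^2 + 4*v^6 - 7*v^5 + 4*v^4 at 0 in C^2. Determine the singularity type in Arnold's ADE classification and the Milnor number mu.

The Hessian of f at 0 has rank 1. Corank 1: A-series; mu = 4 gives A_4.

Type A_{4}, Milnor number mu = 4.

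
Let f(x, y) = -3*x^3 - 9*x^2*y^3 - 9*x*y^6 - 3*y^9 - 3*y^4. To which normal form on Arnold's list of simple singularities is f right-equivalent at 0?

The Hessian of f at 0 is [[0, 0], [0, 0]] with rank 0, so corank 2. A Groebner basis of the Jacobian ideal J(f) in C{x,y} is {y^3, x^2}; counting standard monomials gives mu = 6. Corank 2; j^3 = -3*x^3 is a perfect cube, so E-series; the 4-jet and mu = 6 give E_6.

E_6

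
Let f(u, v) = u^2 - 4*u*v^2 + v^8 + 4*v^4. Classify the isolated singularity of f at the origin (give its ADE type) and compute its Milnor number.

Type A7, Milnor number mu = 7.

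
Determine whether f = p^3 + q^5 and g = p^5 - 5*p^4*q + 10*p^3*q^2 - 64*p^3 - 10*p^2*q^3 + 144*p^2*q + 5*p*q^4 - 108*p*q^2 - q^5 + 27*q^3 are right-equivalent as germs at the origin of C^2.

Yes.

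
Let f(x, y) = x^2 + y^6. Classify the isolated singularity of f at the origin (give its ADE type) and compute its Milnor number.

Type A_5, Milnor number mu = 5.

The Hessian of f at 0 has rank 1. Corank 1: A-series; mu = 5 gives A_5.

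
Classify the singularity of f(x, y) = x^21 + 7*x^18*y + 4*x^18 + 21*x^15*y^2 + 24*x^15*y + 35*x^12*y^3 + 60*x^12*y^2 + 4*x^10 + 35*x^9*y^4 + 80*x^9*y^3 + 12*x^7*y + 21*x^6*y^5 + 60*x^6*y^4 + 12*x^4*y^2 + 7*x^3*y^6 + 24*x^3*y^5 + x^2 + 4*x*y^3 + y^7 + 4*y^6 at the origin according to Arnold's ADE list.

The Hessian of f at 0 is [[2, 0], [0, 0]] with rank 1, so corank 1. A Groebner basis of the Jacobian ideal J(f) in C{x,y} is {x/2 + y^3, x^2}; counting standard monomials gives mu = 6. Corank 1: A-series; mu = 6 gives A_6.

A6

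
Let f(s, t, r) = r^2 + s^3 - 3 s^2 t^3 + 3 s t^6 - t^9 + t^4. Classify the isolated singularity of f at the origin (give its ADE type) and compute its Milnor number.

Type E6, Milnor number mu = 6.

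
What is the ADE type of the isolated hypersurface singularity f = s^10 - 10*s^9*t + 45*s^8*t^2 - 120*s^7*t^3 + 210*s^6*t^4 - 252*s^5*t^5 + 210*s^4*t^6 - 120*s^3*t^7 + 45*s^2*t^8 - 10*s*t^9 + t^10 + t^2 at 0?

A_{9}

The Hessian of f at 0 is [[0, 0], [0, 2]] with rank 1, so corank 1. A Groebner basis of the Jacobian ideal J(f) in C{s,t} is {s^9, t}; counting standard monomials gives mu = 9. Corank 1: A-series; mu = 9 gives A_9.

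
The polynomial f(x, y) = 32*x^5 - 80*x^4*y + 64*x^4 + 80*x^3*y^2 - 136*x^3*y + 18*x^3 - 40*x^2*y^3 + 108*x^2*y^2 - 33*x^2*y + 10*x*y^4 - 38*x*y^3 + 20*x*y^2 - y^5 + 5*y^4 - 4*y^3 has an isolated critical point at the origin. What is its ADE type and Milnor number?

Type D_{5}, Milnor number mu = 5.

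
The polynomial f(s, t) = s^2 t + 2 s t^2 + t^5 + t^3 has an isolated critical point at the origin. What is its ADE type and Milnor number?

Type D_{6}, Milnor number mu = 6.

The Hessian of f at 0 has rank 0. Corank 2; j^3 = t*(s + t)^2 has shape L^2 M (L != M), so D-series; mu = 6 gives D_6.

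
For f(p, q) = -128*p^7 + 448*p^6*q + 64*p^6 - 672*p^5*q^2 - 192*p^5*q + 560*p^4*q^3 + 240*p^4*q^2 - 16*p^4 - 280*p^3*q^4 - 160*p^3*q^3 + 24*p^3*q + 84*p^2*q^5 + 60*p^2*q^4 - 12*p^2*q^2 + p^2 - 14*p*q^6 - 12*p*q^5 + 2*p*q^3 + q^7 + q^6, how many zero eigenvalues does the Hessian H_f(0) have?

1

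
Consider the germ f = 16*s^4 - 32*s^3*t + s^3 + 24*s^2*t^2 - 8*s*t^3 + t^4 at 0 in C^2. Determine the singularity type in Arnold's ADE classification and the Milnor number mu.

Type E_{6}, Milnor number mu = 6.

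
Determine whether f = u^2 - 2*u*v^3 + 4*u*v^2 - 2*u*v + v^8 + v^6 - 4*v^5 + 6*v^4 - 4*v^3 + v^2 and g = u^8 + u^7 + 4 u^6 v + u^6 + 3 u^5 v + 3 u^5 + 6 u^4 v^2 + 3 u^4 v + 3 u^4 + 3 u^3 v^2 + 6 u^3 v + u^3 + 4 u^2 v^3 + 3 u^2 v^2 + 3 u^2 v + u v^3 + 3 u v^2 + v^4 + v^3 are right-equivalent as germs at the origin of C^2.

The Hessian of f at 0 has rank 1. Corank 1: A-series; mu = 7 gives A_7. The Hessian of g at 0 has rank 0. Corank 2; j^3 = (u + v)^3 is a perfect cube, so E-series; the 4-jet and mu = 7 give E_7. f is A_7 but g is E_7, hence not right-equivalent.

No.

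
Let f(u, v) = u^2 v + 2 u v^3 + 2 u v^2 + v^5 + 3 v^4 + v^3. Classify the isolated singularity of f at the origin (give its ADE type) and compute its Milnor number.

Type D5, Milnor number mu = 5.

The Hessian of f at 0 is [[0, 0], [0, 0]] with rank 0, so corank 2. A Groebner basis of the Jacobian ideal J(f) in C{u,v} is {u*v^2 - u*v - v^2, u*v + v^3 + v^2, u^2 - 2*u*v - 3*v^2}; counting standard monomials gives mu = 5. Corank 2; j^3 = v*(u + v)^2 has shape L^2 M (L != M), so D-series; mu = 5 gives D_5.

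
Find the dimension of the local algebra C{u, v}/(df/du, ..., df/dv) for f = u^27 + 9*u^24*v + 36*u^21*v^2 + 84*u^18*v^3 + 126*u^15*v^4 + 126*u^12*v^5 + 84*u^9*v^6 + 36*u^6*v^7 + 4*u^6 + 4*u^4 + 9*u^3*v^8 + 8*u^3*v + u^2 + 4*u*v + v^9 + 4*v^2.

8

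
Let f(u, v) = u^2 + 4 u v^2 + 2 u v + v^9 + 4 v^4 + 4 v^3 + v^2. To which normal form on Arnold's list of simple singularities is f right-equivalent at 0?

The Hessian of f at 0 has rank 1. Corank 1: A-series; mu = 8 gives A_8.

A8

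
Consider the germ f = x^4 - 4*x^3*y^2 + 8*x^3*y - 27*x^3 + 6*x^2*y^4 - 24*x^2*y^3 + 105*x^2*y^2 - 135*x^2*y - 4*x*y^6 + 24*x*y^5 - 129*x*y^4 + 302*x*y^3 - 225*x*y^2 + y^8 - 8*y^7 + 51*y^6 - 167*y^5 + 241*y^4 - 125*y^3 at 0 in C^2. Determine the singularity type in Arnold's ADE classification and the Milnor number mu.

The Hessian of f at 0 has rank 0. Corank 2; j^3 = -(3*x + 5*y)^3 is a perfect cube, so E-series; the 4-jet and mu = 6 give E_6.

Type E_6, Milnor number mu = 6.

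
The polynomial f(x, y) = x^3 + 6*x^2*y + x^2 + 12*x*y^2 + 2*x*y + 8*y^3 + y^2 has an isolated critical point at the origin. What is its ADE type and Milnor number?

The Hessian of f at 0 is [[2, 2], [2, 2]] with rank 1, so corank 1. A Groebner basis of the Jacobian ideal J(f) in C{x,y} is {y^2, x + y}; counting standard monomials gives mu = 2. Corank 1: A-series; mu = 2 gives A_2.

Type A_2, Milnor number mu = 2.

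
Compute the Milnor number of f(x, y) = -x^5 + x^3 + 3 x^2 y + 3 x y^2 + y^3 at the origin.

The Hessian of f at 0 is [[0, 0], [0, 0]] with rank 0, so corank 2. A Groebner basis of the Jacobian ideal J(f) in C{x,y} is {y^5, x*y^3 + 3*y^4/4, x^2 + 2*x*y + y^2}; counting standard monomials gives mu = 8. Corank 2; j^3 = (x + y)^3 is a perfect cube, so E-series; the 5-jet and mu = 8 give E_8.

8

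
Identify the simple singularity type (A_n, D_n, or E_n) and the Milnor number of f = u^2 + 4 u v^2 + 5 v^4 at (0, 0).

The Hessian of f at 0 has rank 1. Corank 1: A-series; mu = 3 gives A_3.

Type A_3, Milnor number mu = 3.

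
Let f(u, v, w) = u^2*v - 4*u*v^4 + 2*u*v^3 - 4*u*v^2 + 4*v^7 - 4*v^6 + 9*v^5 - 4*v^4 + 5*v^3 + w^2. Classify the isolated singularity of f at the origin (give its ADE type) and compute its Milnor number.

Type D4, Milnor number mu = 4.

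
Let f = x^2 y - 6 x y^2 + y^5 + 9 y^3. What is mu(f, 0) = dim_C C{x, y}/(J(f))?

The Hessian of f at 0 has rank 0. Corank 2; j^3 = y*(x - 3*y)^2 has shape L^2 M (L != M), so D-series; mu = 6 gives D_6.

6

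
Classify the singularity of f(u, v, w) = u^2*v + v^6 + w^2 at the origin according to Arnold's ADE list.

D7

The Hessian of f at 0 has rank 1. Corank 2; j^3 = u^2*v has shape L^2 M (L != M), so D-series; mu = 7 gives D_7.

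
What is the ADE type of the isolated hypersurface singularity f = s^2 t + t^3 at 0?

D_{4}

The Hessian of f at 0 is [[0, 0], [0, 0]] with rank 0, so corank 2. A Groebner basis of the Jacobian ideal J(f) in C{s,t} is {t^3, s^2 + 3*t^2, s*t}; counting standard monomials gives mu = 4. Corank 2; j^3 = t*(s^2 + t^2) splits into three distinct lines over C (the quadratic factor has nonzero discriminant), so D_4.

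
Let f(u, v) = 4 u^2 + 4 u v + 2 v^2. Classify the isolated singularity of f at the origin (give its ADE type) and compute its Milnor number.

Type A_1, Milnor number mu = 1.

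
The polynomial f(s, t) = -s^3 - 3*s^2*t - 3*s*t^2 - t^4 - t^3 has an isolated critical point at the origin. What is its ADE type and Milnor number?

Type E_6, Milnor number mu = 6.

The Hessian of f at 0 is [[0, 0], [0, 0]] with rank 0, so corank 2. A Groebner basis of the Jacobian ideal J(f) in C{s,t} is {t^3, s^2 + 2*s*t + t^2}; counting standard monomials gives mu = 6. Corank 2; j^3 = -(s + t)^3 is a perfect cube, so E-series; the 4-jet and mu = 6 give E_6.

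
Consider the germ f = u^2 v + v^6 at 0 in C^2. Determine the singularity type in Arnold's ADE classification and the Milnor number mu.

Type D7, Milnor number mu = 7.

The Hessian of f at 0 has rank 0. Corank 2; j^3 = u^2*v has shape L^2 M (L != M), so D-series; mu = 7 gives D_7.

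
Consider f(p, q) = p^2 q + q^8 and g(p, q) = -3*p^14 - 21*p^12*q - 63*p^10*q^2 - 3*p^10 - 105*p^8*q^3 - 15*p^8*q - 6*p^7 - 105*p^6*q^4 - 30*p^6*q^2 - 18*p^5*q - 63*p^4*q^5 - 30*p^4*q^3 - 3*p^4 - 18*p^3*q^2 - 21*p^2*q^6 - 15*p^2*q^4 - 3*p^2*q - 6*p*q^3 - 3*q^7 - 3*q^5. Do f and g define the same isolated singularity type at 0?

No.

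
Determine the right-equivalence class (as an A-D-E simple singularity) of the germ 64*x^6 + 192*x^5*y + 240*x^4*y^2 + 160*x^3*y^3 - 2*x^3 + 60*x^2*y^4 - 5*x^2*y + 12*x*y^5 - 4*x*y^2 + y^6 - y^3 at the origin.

D_7

The Hessian of f at 0 has rank 0. Corank 2; j^3 = -(x + y)^2*(2*x + y) has shape L^2 M (L != M), so D-series; mu = 7 gives D_7.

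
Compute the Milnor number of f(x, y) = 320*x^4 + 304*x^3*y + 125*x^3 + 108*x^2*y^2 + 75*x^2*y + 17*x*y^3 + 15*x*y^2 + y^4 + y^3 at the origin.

7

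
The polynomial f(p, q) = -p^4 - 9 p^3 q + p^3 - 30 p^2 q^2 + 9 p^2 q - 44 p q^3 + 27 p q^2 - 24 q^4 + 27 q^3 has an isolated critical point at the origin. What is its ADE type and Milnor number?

Type E_7, Milnor number mu = 7.

The Hessian of f at 0 is [[0, 0], [0, 0]] with rank 0, so corank 2. A Groebner basis of the Jacobian ideal J(f) in C{p,q} is {3*p^2 + 18*p*q + q^4 + q^3 + 27*q^2, p^3 - 45*p^2 - 270*p*q + 12*q^3 - 405*q^2, p^2*q + 11*p^2 + 66*p*q - 16*q^3/3 + 99*q^2, -2*p^2 + p*q^2 - 12*p*q + 7*q^3/3 - 18*q^2}; counting standard monomials gives mu = 7. Corank 2; j^3 = (p + 3*q)^3 is a perfect cube, so E-series; the 4-jet and mu = 7 give E_7.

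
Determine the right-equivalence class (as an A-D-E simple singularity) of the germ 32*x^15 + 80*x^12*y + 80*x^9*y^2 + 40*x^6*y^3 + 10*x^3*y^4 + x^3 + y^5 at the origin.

E8

The Hessian of f at 0 is [[0, 0], [0, 0]] with rank 0, so corank 2. A Groebner basis of the Jacobian ideal J(f) in C{x,y} is {y^4, x^2}; counting standard monomials gives mu = 8. Corank 2; j^3 = x^3 is a perfect cube, so E-series; the 5-jet and mu = 8 give E_8.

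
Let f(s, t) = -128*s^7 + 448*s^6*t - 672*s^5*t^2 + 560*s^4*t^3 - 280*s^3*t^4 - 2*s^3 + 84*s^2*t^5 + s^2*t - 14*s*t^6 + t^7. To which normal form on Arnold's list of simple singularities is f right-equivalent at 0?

D8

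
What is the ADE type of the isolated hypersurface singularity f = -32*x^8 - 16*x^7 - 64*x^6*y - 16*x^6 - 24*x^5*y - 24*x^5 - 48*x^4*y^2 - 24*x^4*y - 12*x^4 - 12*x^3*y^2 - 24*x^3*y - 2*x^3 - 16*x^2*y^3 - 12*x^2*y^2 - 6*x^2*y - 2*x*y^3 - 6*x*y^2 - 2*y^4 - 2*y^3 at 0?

E_7

The Hessian of f at 0 has rank 0. Corank 2; j^3 = -2*(x + y)^3 is a perfect cube, so E-series; the 4-jet and mu = 7 give E_7.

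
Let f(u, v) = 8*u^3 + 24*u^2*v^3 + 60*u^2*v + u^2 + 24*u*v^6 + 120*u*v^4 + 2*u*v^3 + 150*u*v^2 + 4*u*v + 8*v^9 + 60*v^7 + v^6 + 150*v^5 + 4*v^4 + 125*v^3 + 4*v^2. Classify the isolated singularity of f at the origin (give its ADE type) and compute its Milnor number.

Type A_2, Milnor number mu = 2.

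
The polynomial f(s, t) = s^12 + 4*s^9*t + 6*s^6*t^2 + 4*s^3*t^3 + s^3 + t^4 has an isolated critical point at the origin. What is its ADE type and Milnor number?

Type E_6, Milnor number mu = 6.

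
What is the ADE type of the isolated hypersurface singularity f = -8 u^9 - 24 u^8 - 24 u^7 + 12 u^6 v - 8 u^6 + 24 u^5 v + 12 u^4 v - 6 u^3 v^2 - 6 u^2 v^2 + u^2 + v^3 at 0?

The Hessian of f at 0 has rank 1. Corank 1: A-series; mu = 2 gives A_2.

A_2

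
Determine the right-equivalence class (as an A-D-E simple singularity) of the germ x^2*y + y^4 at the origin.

D5

The Hessian of f at 0 is [[0, 0], [0, 0]] with rank 0, so corank 2. A Groebner basis of the Jacobian ideal J(f) in C{x,y} is {x^3, x^2/4 + y^3, x*y}; counting standard monomials gives mu = 5. Corank 2; j^3 = x^2*y has shape L^2 M (L != M), so D-series; mu = 5 gives D_5.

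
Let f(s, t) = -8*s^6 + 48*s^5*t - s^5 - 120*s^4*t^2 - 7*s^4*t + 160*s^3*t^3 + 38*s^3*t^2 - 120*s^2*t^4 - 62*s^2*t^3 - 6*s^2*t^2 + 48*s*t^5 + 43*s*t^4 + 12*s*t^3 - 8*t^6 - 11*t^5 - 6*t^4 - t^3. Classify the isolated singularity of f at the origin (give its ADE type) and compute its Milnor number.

Type E_8, Milnor number mu = 8.

The Hessian of f at 0 is [[0, 0], [0, 0]] with rank 0, so corank 2. A Groebner basis of the Jacobian ideal J(f) in C{s,t} is {s^4 + s*t^2, s^2*t - 2*s*t^2 + t^2/4, t^3}; counting standard monomials gives mu = 8. Corank 2; j^3 = -t^3 is a perfect cube, so E-series; the 5-jet and mu = 8 give E_8.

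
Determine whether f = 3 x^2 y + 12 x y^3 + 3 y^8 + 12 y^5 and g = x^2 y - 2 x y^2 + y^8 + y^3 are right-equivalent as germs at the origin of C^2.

The Hessian of f at 0 has rank 0. Corank 2; j^3 = 3*x^2*y has shape L^2 M (L != M), so D-series; mu = 9 gives D_9. The Hessian of g at 0 has rank 0. Corank 2; j^3 = y*(x - y)^2 has shape L^2 M (L != M), so D-series; mu = 9 gives D_9. Both have type D_9, hence right-equivalent.

Yes.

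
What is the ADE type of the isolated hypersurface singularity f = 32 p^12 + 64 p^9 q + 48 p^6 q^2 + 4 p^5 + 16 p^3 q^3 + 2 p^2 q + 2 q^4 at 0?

D5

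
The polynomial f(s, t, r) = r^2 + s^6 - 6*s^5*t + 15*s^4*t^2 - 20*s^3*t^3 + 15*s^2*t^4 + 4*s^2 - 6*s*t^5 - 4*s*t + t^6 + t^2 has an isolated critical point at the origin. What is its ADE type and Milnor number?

Type A_5, Milnor number mu = 5.

The Hessian of f at 0 is [[8, -4, 0], [-4, 2, 0], [0, 0, 2]] with rank 2, so corank 1. A Groebner basis of the Jacobian ideal J(f) in C{s,t,r} is {t^5, s - t/2, r}; counting standard monomials gives mu = 5. Corank 1: A-series; mu = 5 gives A_5.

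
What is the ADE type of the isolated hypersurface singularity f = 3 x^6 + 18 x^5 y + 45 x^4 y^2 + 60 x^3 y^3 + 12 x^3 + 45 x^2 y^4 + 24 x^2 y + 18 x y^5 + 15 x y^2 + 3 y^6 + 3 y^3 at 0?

D_7

The Hessian of f at 0 is [[0, 0], [0, 0]] with rank 0, so corank 2. A Groebner basis of the Jacobian ideal J(f) in C{x,y} is {-32*x*y/3 + y^5 - 16*y^2/3, x*y^2 + y^3/2, x^2 + 3*x*y/2 + y^2/2}; counting standard monomials gives mu = 7. Corank 2; j^3 = 3*(x + y)*(2*x + y)^2 has shape L^2 M (L != M), so D-series; mu = 7 gives D_7.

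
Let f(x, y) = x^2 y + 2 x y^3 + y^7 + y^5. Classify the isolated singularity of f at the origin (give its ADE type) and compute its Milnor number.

Type D_8, Milnor number mu = 8.

The Hessian of f at 0 has rank 0. Corank 2; j^3 = x^2*y has shape L^2 M (L != M), so D-series; mu = 8 gives D_8.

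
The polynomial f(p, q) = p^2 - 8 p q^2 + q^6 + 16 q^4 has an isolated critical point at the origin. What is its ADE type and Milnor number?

Type A_5, Milnor number mu = 5.

The Hessian of f at 0 is [[2, 0], [0, 0]] with rank 1, so corank 1. A Groebner basis of the Jacobian ideal J(f) in C{p,q} is {p^3, p^2*q, -p/4 + q^2}; counting standard monomials gives mu = 5. Corank 1: A-series; mu = 5 gives A_5.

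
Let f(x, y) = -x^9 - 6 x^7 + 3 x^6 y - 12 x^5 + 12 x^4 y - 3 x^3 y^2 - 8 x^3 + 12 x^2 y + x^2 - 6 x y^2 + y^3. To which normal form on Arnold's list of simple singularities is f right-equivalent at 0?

The Hessian of f at 0 has rank 1. Corank 1: A-series; mu = 2 gives A_2.

A_2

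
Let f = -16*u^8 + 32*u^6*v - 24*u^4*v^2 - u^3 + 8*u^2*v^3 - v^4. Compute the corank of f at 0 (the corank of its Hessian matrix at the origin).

2

Hessian at 0 has rank 0.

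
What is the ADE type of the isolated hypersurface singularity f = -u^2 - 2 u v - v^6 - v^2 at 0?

The Hessian of f at 0 has rank 1. Corank 1: A-series; mu = 5 gives A_5.

A_{5}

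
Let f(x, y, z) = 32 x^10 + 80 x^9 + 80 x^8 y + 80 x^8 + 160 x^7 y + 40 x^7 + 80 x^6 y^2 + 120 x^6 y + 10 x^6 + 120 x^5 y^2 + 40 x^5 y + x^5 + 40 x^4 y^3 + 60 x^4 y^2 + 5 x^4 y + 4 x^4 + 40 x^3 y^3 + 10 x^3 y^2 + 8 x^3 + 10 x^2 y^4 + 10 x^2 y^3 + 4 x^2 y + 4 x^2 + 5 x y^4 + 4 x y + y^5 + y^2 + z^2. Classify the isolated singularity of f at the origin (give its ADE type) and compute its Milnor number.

Type A4, Milnor number mu = 4.

The Hessian of f at 0 is [[8, 4, 0], [4, 2, 0], [0, 0, 2]] with rank 2, so corank 1. A Groebner basis of the Jacobian ideal J(f) in C{x,y,z} is {4*x + y^3 + y^2 + 2*y, x^2 + x + y/2, x*y - x + y^2/4 - y/2, z}; counting standard monomials gives mu = 4. Corank 1: A-series; mu = 4 gives A_4.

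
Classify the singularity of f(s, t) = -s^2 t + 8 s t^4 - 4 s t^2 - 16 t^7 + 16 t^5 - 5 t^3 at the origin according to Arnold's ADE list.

The Hessian of f at 0 has rank 0. Corank 2; j^3 = -t*(s^2 + 4*s*t + 5*t^2) splits into three distinct lines over C (the quadratic factor has nonzero discriminant), so D_4.

D4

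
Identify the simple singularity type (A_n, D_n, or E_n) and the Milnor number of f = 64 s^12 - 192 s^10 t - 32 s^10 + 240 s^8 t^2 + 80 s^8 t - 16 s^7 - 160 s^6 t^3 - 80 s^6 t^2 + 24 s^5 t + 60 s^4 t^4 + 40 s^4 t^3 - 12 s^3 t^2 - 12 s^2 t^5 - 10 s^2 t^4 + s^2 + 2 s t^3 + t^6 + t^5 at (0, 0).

The Hessian of f at 0 is [[2, 0], [0, 0]] with rank 1, so corank 1. A Groebner basis of the Jacobian ideal J(f) in C{s,t} is {s + t^3, s^2, s*t}; counting standard monomials gives mu = 4. Corank 1: A-series; mu = 4 gives A_4.

Type A_4, Milnor number mu = 4.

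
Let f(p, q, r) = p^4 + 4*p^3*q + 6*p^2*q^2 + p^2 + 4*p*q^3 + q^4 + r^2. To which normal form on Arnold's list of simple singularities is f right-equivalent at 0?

A_3

The Hessian of f at 0 has rank 2. Corank 1: A-series; mu = 3 gives A_3.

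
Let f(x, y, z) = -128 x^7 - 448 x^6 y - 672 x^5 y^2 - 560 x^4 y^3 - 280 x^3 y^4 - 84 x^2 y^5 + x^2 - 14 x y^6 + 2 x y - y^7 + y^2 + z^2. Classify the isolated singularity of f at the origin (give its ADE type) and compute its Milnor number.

Type A6, Milnor number mu = 6.

The Hessian of f at 0 has rank 2. Corank 1: A-series; mu = 6 gives A_6.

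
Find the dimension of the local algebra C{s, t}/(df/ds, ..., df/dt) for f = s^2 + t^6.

5

The Hessian of f at 0 has rank 1. Corank 1: A-series; mu = 5 gives A_5.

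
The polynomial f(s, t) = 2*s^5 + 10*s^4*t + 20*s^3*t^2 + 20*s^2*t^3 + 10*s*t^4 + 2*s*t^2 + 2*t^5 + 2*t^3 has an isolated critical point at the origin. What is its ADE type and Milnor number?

Type D_{6}, Milnor number mu = 6.

The Hessian of f at 0 has rank 0. Corank 2; j^3 = 2*t^2*(s + t) has shape L^2 M (L != M), so D-series; mu = 6 gives D_6.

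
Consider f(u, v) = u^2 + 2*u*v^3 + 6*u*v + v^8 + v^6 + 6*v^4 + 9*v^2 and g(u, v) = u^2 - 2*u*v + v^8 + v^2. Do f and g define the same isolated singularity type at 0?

Yes.

The Hessian of f at 0 is [[2, 6], [6, 18]] with rank 1, so corank 1. A Groebner basis of the Jacobian ideal J(f) in C{u,v} is {u^3 - 27*u*v^2 + 54*u + 162*v, u^2*v + 6*u*v^2 - 9*u - 27*v, u + v^3 + 3*v}; counting standard monomials gives mu = 7. Corank 1: A-series; mu = 7 gives A_7. The Hessian of g at 0 is [[2, -2], [-2, 2]] with rank 1, so corank 1. A Groebner basis of the Jacobian ideal J(g) in C{u,v} is {v^7, u - v}; counting standard monomials gives mu = 7. Corank 1: A-series; mu = 7 gives A_7. Both have type A_7, hence right-equivalent.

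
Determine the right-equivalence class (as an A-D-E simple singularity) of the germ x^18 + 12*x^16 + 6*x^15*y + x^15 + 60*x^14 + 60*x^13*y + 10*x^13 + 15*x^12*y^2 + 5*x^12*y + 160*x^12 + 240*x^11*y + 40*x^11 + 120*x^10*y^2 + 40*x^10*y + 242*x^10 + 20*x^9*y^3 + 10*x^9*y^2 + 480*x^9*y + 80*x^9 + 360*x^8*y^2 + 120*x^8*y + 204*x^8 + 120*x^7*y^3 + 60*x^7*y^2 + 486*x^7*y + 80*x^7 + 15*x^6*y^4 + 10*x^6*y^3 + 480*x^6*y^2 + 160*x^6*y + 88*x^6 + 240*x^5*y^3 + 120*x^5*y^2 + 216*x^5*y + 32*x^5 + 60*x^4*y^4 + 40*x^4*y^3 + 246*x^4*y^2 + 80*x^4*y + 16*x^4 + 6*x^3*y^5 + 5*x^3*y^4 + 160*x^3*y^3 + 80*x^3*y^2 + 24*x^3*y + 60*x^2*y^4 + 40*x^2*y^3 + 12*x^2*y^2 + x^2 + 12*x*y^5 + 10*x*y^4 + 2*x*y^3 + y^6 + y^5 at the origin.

A4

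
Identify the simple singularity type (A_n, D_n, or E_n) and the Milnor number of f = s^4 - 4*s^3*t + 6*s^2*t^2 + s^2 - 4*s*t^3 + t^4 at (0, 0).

Type A3, Milnor number mu = 3.

The Hessian of f at 0 has rank 1. Corank 1: A-series; mu = 3 gives A_3.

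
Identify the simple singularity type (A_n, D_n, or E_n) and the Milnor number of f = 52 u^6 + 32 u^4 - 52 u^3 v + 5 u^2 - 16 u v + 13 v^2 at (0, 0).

Type A_1, Milnor number mu = 1.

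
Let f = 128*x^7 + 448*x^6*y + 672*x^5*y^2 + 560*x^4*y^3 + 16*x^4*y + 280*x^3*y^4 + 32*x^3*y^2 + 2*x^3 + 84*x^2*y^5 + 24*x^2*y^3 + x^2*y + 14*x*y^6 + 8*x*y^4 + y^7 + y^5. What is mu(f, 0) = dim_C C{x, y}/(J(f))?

6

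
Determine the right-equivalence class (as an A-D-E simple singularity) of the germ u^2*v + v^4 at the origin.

D_{5}

The Hessian of f at 0 is [[0, 0], [0, 0]] with rank 0, so corank 2. A Groebner basis of the Jacobian ideal J(f) in C{u,v} is {u^3, u^2/4 + v^3, u*v}; counting standard monomials gives mu = 5. Corank 2; j^3 = u^2*v has shape L^2 M (L != M), so D-series; mu = 5 gives D_5.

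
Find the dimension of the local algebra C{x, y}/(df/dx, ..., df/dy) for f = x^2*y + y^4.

5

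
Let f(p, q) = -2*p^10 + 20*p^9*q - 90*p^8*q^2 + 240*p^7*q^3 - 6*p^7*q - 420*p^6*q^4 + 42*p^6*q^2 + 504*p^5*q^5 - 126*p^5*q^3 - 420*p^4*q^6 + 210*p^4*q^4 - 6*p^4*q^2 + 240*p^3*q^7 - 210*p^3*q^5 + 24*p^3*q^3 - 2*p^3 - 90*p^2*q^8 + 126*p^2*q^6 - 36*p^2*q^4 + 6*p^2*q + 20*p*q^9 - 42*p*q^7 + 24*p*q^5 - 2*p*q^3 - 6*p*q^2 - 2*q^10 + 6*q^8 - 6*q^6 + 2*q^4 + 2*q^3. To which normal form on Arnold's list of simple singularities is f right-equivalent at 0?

The Hessian of f at 0 is [[0, 0], [0, 0]] with rank 0, so corank 2. A Groebner basis of the Jacobian ideal J(f) in C{p,q} is {p^3 - 3*p^2*q - 6*p^2 + 12*p*q - 6*q^2, 3*p^2 + p*q^2 - 6*p*q + 3*q^2, 3*p^2 - 6*p*q + q^3 + 3*q^2}; counting standard monomials gives mu = 7. Corank 2; j^3 = -2*(p - q)^3 is a perfect cube, so E-series; the 4-jet and mu = 7 give E_7.

E7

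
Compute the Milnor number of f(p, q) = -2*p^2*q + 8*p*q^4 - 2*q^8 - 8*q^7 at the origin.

9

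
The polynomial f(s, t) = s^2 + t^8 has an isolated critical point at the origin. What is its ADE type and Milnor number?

Type A_{7}, Milnor number mu = 7.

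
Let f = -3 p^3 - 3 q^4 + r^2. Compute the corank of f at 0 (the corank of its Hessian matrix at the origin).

2

Hessian at 0 has rank 1.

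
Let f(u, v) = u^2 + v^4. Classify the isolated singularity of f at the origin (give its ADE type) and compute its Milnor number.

The Hessian of f at 0 has rank 1. Corank 1: A-series; mu = 3 gives A_3.

Type A_{3}, Milnor number mu = 3.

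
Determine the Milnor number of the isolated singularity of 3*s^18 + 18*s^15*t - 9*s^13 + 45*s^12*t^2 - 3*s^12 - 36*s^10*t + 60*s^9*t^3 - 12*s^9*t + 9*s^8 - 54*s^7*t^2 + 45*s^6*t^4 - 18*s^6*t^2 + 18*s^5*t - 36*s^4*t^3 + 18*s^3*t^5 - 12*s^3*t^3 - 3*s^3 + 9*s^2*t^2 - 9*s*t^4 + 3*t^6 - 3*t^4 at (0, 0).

6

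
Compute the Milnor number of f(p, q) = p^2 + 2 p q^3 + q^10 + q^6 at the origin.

9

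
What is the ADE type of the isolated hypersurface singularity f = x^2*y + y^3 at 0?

D4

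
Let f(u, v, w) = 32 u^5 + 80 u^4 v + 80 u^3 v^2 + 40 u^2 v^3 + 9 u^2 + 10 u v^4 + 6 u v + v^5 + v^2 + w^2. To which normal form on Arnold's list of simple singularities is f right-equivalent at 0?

The Hessian of f at 0 has rank 2. Corank 1: A-series; mu = 4 gives A_4.

A4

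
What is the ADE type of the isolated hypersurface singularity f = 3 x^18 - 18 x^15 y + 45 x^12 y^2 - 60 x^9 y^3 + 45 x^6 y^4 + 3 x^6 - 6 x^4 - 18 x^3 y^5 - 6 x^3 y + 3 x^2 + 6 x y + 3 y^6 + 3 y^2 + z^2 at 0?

A5

The Hessian of f at 0 has rank 2. Corank 1: A-series; mu = 5 gives A_5.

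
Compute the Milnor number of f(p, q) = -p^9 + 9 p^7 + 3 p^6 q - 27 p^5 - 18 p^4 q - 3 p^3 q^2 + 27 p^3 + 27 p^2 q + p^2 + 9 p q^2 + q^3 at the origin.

The Hessian of f at 0 has rank 1. Corank 1: A-series; mu = 2 gives A_2.

2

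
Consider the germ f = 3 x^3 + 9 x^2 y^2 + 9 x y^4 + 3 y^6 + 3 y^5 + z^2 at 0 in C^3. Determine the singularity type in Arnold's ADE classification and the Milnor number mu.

Type E8, Milnor number mu = 8.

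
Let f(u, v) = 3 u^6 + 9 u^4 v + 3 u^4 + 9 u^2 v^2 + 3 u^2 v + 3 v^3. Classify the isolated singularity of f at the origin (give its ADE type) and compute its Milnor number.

The Hessian of f at 0 has rank 0. Corank 2; j^3 = 3*v*(u^2 + v^2) splits into three distinct lines over C (the quadratic factor has nonzero discriminant), so D_4.

Type D_{4}, Milnor number mu = 4.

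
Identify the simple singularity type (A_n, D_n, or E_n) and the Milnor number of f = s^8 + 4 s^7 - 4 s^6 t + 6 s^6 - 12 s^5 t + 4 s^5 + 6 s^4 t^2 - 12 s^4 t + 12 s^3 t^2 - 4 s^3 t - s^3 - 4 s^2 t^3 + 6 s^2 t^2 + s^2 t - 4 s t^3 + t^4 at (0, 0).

Type D5, Milnor number mu = 5.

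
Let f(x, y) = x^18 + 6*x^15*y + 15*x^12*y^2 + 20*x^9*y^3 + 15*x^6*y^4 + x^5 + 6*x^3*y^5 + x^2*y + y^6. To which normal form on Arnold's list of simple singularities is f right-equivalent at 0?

The Hessian of f at 0 has rank 0. Corank 2; j^3 = x^2*y has shape L^2 M (L != M), so D-series; mu = 7 gives D_7.

D7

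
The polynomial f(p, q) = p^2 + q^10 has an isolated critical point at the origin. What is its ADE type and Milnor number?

Type A_{9}, Milnor number mu = 9.

The Hessian of f at 0 has rank 1. Corank 1: A-series; mu = 9 gives A_9.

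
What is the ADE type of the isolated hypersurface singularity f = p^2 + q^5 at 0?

The Hessian of f at 0 has rank 1. Corank 1: A-series; mu = 4 gives A_4.

A_{4}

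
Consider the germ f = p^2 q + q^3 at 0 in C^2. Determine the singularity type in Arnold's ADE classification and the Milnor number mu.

Type D_4, Milnor number mu = 4.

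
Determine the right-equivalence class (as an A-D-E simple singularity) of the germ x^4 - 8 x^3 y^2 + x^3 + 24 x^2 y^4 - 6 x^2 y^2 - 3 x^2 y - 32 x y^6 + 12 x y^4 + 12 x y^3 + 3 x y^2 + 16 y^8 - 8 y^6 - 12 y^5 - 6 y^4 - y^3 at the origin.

E_{6}

The Hessian of f at 0 is [[0, 0], [0, 0]] with rank 0, so corank 2. A Groebner basis of the Jacobian ideal J(f) in C{x,y} is {x^3, x^2*y + x^2/4 - x*y/2 + y^2/4, x^2/2 + x*y^2 - x*y + y^2/2, 3*x^2/4 - 3*x*y/2 + y^3 + 3*y^2/4}; counting standard monomials gives mu = 6. Corank 2; j^3 = (x - y)^3 is a perfect cube, so E-series; the 4-jet and mu = 6 give E_6.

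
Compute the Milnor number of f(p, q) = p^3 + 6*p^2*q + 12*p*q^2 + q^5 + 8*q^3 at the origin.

The Hessian of f at 0 is [[0, 0], [0, 0]] with rank 0, so corank 2. A Groebner basis of the Jacobian ideal J(f) in C{p,q} is {q^4, p^2 + 4*p*q + 4*q^2}; counting standard monomials gives mu = 8. Corank 2; j^3 = (p + 2*q)^3 is a perfect cube, so E-series; the 5-jet and mu = 8 give E_8.

8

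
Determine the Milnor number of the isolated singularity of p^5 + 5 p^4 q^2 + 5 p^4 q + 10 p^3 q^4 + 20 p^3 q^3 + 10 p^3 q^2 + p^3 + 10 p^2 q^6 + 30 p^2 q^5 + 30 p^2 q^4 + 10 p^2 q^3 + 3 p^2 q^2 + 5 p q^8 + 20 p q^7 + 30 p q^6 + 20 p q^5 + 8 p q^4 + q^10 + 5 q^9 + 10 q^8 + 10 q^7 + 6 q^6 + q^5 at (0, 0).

The Hessian of f at 0 has rank 0. Corank 2; j^3 = p^3 is a perfect cube, so E-series; the 5-jet and mu = 8 give E_8.

8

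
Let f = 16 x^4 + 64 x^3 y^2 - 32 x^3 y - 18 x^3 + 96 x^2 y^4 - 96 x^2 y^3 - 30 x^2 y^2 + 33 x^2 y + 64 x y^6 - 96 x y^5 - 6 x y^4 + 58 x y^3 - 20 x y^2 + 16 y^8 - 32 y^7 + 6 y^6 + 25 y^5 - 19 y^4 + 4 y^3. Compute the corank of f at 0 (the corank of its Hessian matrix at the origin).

The Hessian at 0 is [[0, 0], [0, 0]] of rank 0; hence corank 2.

2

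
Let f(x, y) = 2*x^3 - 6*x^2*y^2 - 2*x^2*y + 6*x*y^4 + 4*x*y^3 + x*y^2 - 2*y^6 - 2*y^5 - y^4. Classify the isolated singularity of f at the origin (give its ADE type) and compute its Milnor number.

Type D_4, Milnor number mu = 4.

The Hessian of f at 0 has rank 0. Corank 2; j^3 = x*(2*x^2 - 2*x*y + y^2) splits into three distinct lines over C (the quadratic factor has nonzero discriminant), so D_4.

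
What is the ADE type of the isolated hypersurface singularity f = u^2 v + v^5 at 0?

The Hessian of f at 0 has rank 0. Corank 2; j^3 = u^2*v has shape L^2 M (L != M), so D-series; mu = 6 gives D_6.

D_{6}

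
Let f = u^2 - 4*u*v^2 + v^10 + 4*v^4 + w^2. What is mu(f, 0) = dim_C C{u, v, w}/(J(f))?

9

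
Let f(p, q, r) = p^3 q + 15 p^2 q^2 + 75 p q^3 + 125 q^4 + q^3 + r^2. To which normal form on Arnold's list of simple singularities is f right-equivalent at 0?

E_7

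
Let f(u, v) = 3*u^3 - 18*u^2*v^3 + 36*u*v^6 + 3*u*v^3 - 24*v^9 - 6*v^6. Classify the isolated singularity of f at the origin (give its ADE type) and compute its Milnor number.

Type E7, Milnor number mu = 7.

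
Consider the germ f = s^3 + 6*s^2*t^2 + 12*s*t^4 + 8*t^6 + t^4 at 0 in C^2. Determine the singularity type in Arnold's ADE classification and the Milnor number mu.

The Hessian of f at 0 is [[0, 0], [0, 0]] with rank 0, so corank 2. A Groebner basis of the Jacobian ideal J(f) in C{s,t} is {s^3, s^2*t, s^2/4 + s*t^2, t^3}; counting standard monomials gives mu = 6. Corank 2; j^3 = s^3 is a perfect cube, so E-series; the 4-jet and mu = 6 give E_6.

Type E_6, Milnor number mu = 6.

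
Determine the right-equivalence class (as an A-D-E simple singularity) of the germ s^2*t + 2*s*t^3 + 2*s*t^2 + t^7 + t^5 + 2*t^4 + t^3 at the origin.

The Hessian of f at 0 has rank 0. Corank 2; j^3 = t*(s + t)^2 has shape L^2 M (L != M), so D-series; mu = 8 gives D_8.

D_8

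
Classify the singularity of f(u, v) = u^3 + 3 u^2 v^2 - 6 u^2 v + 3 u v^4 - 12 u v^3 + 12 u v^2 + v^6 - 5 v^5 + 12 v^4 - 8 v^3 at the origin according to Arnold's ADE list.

The Hessian of f at 0 is [[0, 0], [0, 0]] with rank 0, so corank 2. A Groebner basis of the Jacobian ideal J(f) in C{u,v} is {v^4, u^3 - 6*u^2*v - 6*u^2 + 24*u*v + 16*v^3 - 24*v^2, u^2/2 + u*v^2 - 2*u*v - 2*v^3 + 2*v^2}; counting standard monomials gives mu = 8. Corank 2; j^3 = (u - 2*v)^3 is a perfect cube, so E-series; the 5-jet and mu = 8 give E_8.

E_8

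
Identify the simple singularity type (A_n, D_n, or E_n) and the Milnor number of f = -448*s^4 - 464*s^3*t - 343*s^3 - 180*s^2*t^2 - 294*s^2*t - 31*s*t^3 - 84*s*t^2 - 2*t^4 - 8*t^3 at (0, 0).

The Hessian of f at 0 is [[0, 0], [0, 0]] with rank 0, so corank 2. A Groebner basis of the Jacobian ideal J(f) in C{s,t} is {17294403*s^2/16 + 2470629*s*t/4 + t^4 - 343*t^3/16 + 352947*t^2/4, s^3 + 2205*s^2/8 + 315*s*t/2 + t^3/56 + 45*t^2/2, s^2*t - 10633*s^2/16 - 1519*s*t/4 - 23*t^3/336 - 217*t^2/4, 2401*s^2/2 + s*t^2 + 686*s*t + 11*t^3/42 + 98*t^2}; counting standard monomials gives mu = 7. Corank 2; j^3 = -(7*s + 2*t)^3 is a perfect cube, so E-series; the 4-jet and mu = 7 give E_7.

Type E7, Milnor number mu = 7.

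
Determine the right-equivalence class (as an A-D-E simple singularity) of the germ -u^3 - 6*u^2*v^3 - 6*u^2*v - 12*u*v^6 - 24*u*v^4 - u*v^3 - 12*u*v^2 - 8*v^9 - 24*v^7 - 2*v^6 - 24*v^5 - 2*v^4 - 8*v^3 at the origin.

E_{7}

The Hessian of f at 0 has rank 0. Corank 2; j^3 = -(u + 2*v)^3 is a perfect cube, so E-series; the 4-jet and mu = 7 give E_7.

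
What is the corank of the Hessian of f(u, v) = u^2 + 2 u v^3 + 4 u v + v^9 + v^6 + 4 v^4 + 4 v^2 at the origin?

The Hessian at 0 is [[2, 4], [4, 8]] of rank 1; hence corank 1.

1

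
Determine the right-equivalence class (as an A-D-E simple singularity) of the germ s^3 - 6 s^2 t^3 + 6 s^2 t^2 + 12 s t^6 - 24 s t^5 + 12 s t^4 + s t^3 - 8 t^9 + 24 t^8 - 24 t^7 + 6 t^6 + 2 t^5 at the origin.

E_{7}

The Hessian of f at 0 has rank 0. Corank 2; j^3 = s^3 is a perfect cube, so E-series; the 4-jet and mu = 7 give E_7.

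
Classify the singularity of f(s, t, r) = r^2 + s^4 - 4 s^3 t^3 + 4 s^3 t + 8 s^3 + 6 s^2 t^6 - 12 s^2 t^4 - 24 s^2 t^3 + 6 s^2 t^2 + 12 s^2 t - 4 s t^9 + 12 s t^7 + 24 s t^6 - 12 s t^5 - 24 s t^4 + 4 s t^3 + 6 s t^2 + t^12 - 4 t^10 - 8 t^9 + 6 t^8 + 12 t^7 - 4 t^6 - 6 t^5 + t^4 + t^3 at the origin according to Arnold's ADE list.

E_{6}

The Hessian of f at 0 has rank 1. Corank 2; j^3 = (2*s + t)^3 is a perfect cube, so E-series; the 4-jet and mu = 6 give E_6.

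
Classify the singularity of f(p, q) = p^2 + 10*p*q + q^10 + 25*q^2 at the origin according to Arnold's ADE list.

A_{9}

The Hessian of f at 0 has rank 1. Corank 1: A-series; mu = 9 gives A_9.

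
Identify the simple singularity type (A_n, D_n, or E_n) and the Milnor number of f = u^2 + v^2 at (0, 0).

Type A_{1}, Milnor number mu = 1.

The Hessian of f at 0 has rank 2. Corank 0: nondegenerate Morse point, so A_1.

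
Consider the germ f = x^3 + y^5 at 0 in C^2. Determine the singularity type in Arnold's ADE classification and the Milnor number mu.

Type E_{8}, Milnor number mu = 8.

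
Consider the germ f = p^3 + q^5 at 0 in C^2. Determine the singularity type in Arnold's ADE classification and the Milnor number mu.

Type E8, Milnor number mu = 8.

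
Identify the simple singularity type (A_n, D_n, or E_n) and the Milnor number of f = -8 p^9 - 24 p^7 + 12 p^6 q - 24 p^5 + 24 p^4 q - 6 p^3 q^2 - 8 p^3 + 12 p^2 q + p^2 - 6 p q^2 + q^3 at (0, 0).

Type A_2, Milnor number mu = 2.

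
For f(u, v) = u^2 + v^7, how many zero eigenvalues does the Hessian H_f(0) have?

1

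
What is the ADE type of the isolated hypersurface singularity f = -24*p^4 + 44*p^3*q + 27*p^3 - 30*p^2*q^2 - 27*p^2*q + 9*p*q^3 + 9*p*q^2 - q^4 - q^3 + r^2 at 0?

The Hessian of f at 0 has rank 1. Corank 2; j^3 = (3*p - q)^3 is a perfect cube, so E-series; the 4-jet and mu = 7 give E_7.

E_{7}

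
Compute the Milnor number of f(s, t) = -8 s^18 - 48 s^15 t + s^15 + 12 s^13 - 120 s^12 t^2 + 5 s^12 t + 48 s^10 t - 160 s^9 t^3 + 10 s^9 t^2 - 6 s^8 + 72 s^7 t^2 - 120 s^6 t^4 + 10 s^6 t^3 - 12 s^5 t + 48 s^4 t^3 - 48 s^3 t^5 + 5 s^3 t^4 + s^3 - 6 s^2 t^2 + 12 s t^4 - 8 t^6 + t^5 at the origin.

The Hessian of f at 0 is [[0, 0], [0, 0]] with rank 0, so corank 2. A Groebner basis of the Jacobian ideal J(f) in C{s,t} is {t^4, s^3, -s^2/4 + s*t^2}; counting standard monomials gives mu = 8. Corank 2; j^3 = s^3 is a perfect cube, so E-series; the 5-jet and mu = 8 give E_8.

8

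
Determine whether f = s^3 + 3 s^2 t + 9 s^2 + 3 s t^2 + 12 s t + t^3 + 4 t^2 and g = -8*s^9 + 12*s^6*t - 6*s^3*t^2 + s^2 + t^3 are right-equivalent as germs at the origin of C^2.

Yes.

The Hessian of f at 0 is [[18, 12], [12, 8]] with rank 1, so corank 1. A Groebner basis of the Jacobian ideal J(f) in C{s,t} is {t^2, s + 2*t/3}; counting standard monomials gives mu = 2. Corank 1: A-series; mu = 2 gives A_2. The Hessian of g at 0 is [[2, 0], [0, 0]] with rank 1, so corank 1. A Groebner basis of the Jacobian ideal J(g) in C{s,t} is {t^2, s}; counting standard monomials gives mu = 2. Corank 1: A-series; mu = 2 gives A_2. Both have type A_2, hence right-equivalent.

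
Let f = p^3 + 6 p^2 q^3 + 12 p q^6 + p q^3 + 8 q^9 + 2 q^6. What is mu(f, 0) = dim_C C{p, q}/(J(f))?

7

The Hessian of f at 0 has rank 0. Corank 2; j^3 = p^3 is a perfect cube, so E-series; the 4-jet and mu = 7 give E_7.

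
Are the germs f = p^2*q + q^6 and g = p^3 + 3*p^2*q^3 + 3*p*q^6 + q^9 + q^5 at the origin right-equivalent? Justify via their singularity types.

The Hessian of f at 0 is [[0, 0], [0, 0]] with rank 0, so corank 2. A Groebner basis of the Jacobian ideal J(f) in C{p,q} is {p^2/6 + q^5, p^3, p*q}; counting standard monomials gives mu = 7. Corank 2; j^3 = p^2*q has shape L^2 M (L != M), so D-series; mu = 7 gives D_7. The Hessian of g at 0 is [[0, 0], [0, 0]] with rank 0, so corank 2. A Groebner basis of the Jacobian ideal J(g) in C{p,q} is {p^2/2 + p*q^3, q^4, p^3, p^2*q}; counting standard monomials gives mu = 8. Corank 2; j^3 = p^3 is a perfect cube, so E-series; the 5-jet and mu = 8 give E_8. f is D_7 but g is E_8, hence not right-equivalent.

No.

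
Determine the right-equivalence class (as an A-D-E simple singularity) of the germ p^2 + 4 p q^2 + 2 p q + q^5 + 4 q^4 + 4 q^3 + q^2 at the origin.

A_4

The Hessian of f at 0 has rank 1. Corank 1: A-series; mu = 4 gives A_4.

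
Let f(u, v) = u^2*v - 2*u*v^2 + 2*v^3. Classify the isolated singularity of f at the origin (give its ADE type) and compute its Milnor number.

Type D_4, Milnor number mu = 4.

The Hessian of f at 0 has rank 0. Corank 2; j^3 = v*(u^2 - 2*u*v + 2*v^2) splits into three distinct lines over C (the quadratic factor has nonzero discriminant), so D_4.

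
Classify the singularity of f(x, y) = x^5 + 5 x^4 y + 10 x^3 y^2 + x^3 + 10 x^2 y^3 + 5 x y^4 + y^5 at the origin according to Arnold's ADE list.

E8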